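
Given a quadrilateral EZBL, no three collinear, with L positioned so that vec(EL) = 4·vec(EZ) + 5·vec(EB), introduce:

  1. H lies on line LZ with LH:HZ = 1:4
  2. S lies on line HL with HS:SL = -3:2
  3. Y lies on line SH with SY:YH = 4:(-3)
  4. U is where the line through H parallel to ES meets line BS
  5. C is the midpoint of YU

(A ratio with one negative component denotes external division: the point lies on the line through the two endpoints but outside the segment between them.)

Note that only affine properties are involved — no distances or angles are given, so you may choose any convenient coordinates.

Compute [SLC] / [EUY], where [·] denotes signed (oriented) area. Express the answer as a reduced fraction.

[SLC]:[EUY] = -4/87

Set E = (0, 0), Z = (1, 0), B = (0, 1), L = (4, 5); any affine frame gives the same invariant.
1. H lies on line LZ with LH:HZ = 1:4 ⇒ H = (17/5, 4)
2. S lies on line HL with HS:SL = -3:2 ⇒ S = (26/5, 7)
3. Y lies on line SH with SY:YH = 4:(-3) ⇒ Y = (-2, -5)
4. U is where the line through H parallel to ES meets line BS ⇒ U = (41/5, 136/13)
5. C is the midpoint of YU ⇒ C = (31/10, 71/26)
2·[SLC] = 12/13, 2·[EUY] = -261/13
[SLC]:[EUY] = 12/13:-261/13 = -4/87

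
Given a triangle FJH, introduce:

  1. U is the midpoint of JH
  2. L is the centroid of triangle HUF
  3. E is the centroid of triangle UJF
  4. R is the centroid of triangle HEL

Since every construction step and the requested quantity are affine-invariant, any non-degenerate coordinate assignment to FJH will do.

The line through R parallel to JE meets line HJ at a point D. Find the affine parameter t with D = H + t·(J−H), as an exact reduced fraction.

t = 5/9

Set F = (0, 0), J = (1, 0), H = (0, 1); any affine frame gives the same invariant.
1. U is the midpoint of JH ⇒ U = (1/2, 1/2)
2. L is the centroid of triangle HUF ⇒ L = (1/6, 1/2)
3. E is the centroid of triangle UJF ⇒ E = (1/2, 1/6)
4. R is the centroid of triangle HEL ⇒ R = (2/9, 5/9)
through R parallel to JE: direction (-1/2, 1/6); meets HJ at D = (5/9, 4/9)
D = H + t·(J−H) with t = 5/9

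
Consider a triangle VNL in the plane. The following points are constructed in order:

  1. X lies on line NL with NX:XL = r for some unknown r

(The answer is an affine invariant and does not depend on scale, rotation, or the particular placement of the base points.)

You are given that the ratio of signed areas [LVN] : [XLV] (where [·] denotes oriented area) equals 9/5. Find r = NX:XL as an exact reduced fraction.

r = 4/5

Work in coordinates with V = (0, 0), N = (1, 0), L = (0, 1).
1. With NX:XL = r, write λ = r/(r+1) so X = N + λ·(L−N); X is affine-linear in λ
Every point depending on X is an affine combination of X and λ-independent points, so each such coordinate is linear in λ; the λ² term in each signed area is a multiple of (L−N)×(L−N) = 0, so 2·[LVN] and 2·[XLV] are each linear in λ. Evaluating at λ=0 and λ=1:
  2·[LVN] = 1,   2·[XLV] = −λ + 1
So [LVN]:[XLV] = (1) / (−λ + 1). Setting this equal to 9/5:
  1 = 9/5·(−λ + 1)  ⇒  λ = 4/9
Then r = λ/(1−λ) = (4/9)/(5/9) = 4/5. Check: with r = 4/5, X = (5/9, 4/9) and [LVN]:[XLV] = 9/5 as required.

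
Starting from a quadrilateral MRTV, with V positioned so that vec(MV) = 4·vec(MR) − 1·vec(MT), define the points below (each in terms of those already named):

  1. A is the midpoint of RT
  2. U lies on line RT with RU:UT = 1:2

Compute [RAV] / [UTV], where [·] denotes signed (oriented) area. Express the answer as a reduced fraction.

Assign M = (0, 0), R = (1, 0), T = (0, 1), V = (4, -1) — the answer is frame-independent, so this choice is without loss of generality.
1. A is the midpoint of RT ⇒ A = (1/2, 1/2)
2. U lies on line RT with RU:UT = 1:2 ⇒ U = (2/3, 1/3)
2·[RAV] = -1, 2·[UTV] = -4/3
[RAV]:[UTV] = -1:-4/3 = 3/4

[RAV]:[UTV] = 3/4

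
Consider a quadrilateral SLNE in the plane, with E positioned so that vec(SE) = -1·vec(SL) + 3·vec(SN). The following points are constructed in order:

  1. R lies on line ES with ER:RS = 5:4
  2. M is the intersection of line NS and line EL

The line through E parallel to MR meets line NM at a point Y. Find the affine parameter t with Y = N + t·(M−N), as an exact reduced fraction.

t = 19/4

Work in coordinates with S = (0, 0), L = (1, 0), N = (0, 1), E = (-1, 3).
1. R lies on line ES with ER:RS = 5:4 ⇒ R = (-4/9, 4/3)
2. M is the intersection of line NS and line EL ⇒ M = (0, 3/2)
through E parallel to MR: direction (-4/9, -1/6); meets NM at Y = (0, 27/8)
Y = N + t·(M−N) with t = 19/4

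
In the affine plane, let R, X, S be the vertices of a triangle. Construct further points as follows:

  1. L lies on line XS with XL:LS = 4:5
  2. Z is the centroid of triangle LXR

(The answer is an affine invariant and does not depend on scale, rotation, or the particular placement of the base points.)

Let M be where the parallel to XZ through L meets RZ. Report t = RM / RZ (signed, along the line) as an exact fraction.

Set R = (0, 0), X = (1, 0), S = (0, 1); any affine frame gives the same invariant.
1. L lies on line XS with XL:LS = 4:5 ⇒ L = (5/9, 4/9)
2. Z is the centroid of triangle LXR ⇒ Z = (14/27, 4/27)
through L parallel to XZ: direction (-13/27, 4/27); meets RZ at M = (28/27, 8/27)
M = R + t·(Z−R) with t = 2

t = 2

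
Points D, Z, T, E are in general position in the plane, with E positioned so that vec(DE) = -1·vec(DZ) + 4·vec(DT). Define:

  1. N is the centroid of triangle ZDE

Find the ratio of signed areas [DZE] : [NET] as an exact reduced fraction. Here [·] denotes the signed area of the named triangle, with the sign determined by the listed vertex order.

[DZE]:[NET] = 12

Choose coordinates D = (0, 0), Z = (1, 0), T = (0, 1), E = (-1, 4).
1. N is the centroid of triangle ZDE ⇒ N = (0, 4/3)
2·[DZE] = 4, 2·[NET] = 1/3
[DZE]:[NET] = 4:1/3 = 12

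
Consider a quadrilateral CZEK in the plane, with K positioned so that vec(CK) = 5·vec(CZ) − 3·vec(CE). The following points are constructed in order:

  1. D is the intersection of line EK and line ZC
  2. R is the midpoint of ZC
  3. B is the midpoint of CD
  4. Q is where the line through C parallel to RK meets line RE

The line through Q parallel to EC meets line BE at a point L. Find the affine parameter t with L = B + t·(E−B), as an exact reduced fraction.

Assign C = (0, 0), Z = (1, 0), E = (0, 1), K = (5, -3) — the answer is frame-independent, so this choice is without loss of generality.
1. D is the intersection of line EK and line ZC ⇒ D = (5/4, 0)
2. R is the midpoint of ZC ⇒ R = (1/2, 0)
3. B is the midpoint of CD ⇒ B = (5/8, 0)
4. Q is where the line through C parallel to RK meets line RE ⇒ Q = (3/4, -1/2)
through Q parallel to EC: direction (0, -1); meets BE at L = (3/4, -1/5)
L = B + t·(E−B) with t = -1/5

t = -1/5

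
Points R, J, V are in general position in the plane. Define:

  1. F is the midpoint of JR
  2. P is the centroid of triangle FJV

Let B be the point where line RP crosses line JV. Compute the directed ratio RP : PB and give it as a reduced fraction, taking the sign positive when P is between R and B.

RP:PB = 5

Work in coordinates with R = (0, 0), J = (1, 0), V = (0, 1).
1. F is the midpoint of JR ⇒ F = (1/2, 0)
2. P is the centroid of triangle FJV ⇒ P = (1/2, 1/3)
line RP meets JV at B = (3/5, 2/5)
P = R + t·(B−R) with t = 5/6, so RP:PB = 5/6:1/6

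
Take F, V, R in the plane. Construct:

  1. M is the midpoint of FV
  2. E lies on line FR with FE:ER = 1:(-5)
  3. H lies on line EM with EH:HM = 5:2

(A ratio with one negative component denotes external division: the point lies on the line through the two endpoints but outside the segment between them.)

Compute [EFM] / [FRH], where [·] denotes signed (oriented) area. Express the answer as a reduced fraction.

Set F = (0, 0), V = (1, 0), R = (0, 1); any affine frame gives the same invariant.
1. M is the midpoint of FV ⇒ M = (1/2, 0)
2. E lies on line FR with FE:ER = 1:(-5) ⇒ E = (0, -1/4)
3. H lies on line EM with EH:HM = 5:2 ⇒ H = (5/14, -1/14)
2·[EFM] = -1/8, 2·[FRH] = -5/14
[EFM]:[FRH] = -1/8:-5/14 = 7/20

[EFM]:[FRH] = 7/20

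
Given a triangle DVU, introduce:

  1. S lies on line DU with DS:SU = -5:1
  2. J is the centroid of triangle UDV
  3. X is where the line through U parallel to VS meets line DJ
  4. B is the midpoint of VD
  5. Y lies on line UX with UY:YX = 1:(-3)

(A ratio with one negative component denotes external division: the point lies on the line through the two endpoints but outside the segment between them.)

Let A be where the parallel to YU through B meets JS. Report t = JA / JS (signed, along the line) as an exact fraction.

t = -1/4

Assign D = (0, 0), V = (1, 0), U = (0, 1) — the answer is frame-independent, so this choice is without loss of generality.
1. S lies on line DU with DS:SU = -5:1 ⇒ S = (0, 5/4)
2. J is the centroid of triangle UDV ⇒ J = (1/3, 1/3)
3. X is where the line through U parallel to VS meets line DJ ⇒ X = (4/9, 4/9)
4. B is the midpoint of VD ⇒ B = (1/2, 0)
5. Y lies on line UX with UY:YX = 1:(-3) ⇒ Y = (-2/9, 23/18)
through B parallel to YU: direction (2/9, -5/18); meets JS at A = (5/12, 5/48)
A = J + t·(S−J) with t = -1/4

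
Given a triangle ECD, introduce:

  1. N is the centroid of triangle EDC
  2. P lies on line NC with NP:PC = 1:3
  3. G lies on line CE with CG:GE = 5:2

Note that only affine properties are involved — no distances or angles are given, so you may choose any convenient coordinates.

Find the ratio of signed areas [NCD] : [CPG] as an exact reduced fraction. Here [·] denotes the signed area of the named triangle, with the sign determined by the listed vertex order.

Work in coordinates with E = (0, 0), C = (1, 0), D = (0, 1).
1. N is the centroid of triangle EDC ⇒ N = (1/3, 1/3)
2. P lies on line NC with NP:PC = 1:3 ⇒ P = (1/2, 1/4)
3. G lies on line CE with CG:GE = 5:2 ⇒ G = (2/7, 0)
2·[NCD] = 1/3, 2·[CPG] = 5/28
[NCD]:[CPG] = 1/3:5/28 = 28/15

[NCD]:[CPG] = 28/15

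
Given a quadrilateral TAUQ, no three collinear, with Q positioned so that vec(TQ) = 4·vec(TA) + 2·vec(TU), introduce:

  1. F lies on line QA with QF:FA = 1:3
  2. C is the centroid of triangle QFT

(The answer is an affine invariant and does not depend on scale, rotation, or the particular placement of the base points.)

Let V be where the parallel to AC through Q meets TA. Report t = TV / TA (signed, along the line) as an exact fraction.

t = 11/7

Choose coordinates T = (0, 0), A = (1, 0), U = (0, 1), Q = (4, 2).
1. F lies on line QA with QF:FA = 1:3 ⇒ F = (13/4, 3/2)
2. C is the centroid of triangle QFT ⇒ C = (29/12, 7/6)
through Q parallel to AC: direction (17/12, 7/6); meets TA at V = (11/7, 0)
V = T + t·(A−T) with t = 11/7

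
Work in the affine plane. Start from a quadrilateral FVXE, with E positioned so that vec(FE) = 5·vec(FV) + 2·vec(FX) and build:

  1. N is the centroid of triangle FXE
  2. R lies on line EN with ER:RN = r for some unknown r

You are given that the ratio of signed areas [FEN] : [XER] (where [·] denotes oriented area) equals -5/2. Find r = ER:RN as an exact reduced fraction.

Choose coordinates F = (0, 0), V = (1, 0), X = (0, 1), E = (5, 2).
1. N is the centroid of triangle FXE ⇒ N = (5/3, 1)
2. With ER:RN = r, write λ = r/(r+1) so R = E + λ·(N−E); R is affine-linear in λ
Every point depending on R is an affine combination of R and λ-independent points, so each such coordinate is linear in λ; the λ² term in each signed area is a multiple of (N−E)×(N−E) = 0, so 2·[FEN] and 2·[XER] are each linear in λ. Evaluating at λ=0 and λ=1:
  2·[FEN] = 5/3,   2·[XER] = -5/3·λ
So [FEN]:[XER] = (5/3) / (-5/3·λ). Setting this equal to -5/2:
  5/3 = -5/2·(-5/3·λ)  ⇒  λ = 2/5
Then r = λ/(1−λ) = (2/5)/(3/5) = 2/3. Check: with r = 2/3, R = (11/3, 8/5) and [FEN]:[XER] = -5/2 as required.

r = 2/3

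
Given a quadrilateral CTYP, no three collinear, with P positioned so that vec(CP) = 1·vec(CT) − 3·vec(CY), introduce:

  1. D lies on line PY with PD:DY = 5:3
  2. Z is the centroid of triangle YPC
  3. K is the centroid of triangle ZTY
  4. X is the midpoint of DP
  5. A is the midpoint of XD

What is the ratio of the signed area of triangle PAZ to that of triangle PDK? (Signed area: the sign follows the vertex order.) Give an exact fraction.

[PAZ]:[PDK] = -9/32

Work in coordinates with C = (0, 0), T = (1, 0), Y = (0, 1), P = (1, -3).
1. D lies on line PY with PD:DY = 5:3 ⇒ D = (3/8, -1/2)
2. Z is the centroid of triangle YPC ⇒ Z = (1/3, -2/3)
3. K is the centroid of triangle ZTY ⇒ K = (4/9, 1/9)
4. X is the midpoint of DP ⇒ X = (11/16, -7/4)
5. A is the midpoint of XD ⇒ A = (17/32, -9/8)
2·[PAZ] = 5/32, 2·[PDK] = -5/9
[PAZ]:[PDK] = 5/32:-5/9 = -9/32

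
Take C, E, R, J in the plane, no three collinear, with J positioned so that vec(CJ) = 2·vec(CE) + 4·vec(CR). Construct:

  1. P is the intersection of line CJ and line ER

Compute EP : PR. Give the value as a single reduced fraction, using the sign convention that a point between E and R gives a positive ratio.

EP:PR = 2

Assign C = (0, 0), E = (1, 0), R = (0, 1), J = (2, 4) — the answer is frame-independent, so this choice is without loss of generality.
1. P is the intersection of line CJ and line ER ⇒ P = (1/3, 2/3)
P = E + t·(R−E) with t = 2/3, so EP:PR = t:(1−t) = 2/3:1/3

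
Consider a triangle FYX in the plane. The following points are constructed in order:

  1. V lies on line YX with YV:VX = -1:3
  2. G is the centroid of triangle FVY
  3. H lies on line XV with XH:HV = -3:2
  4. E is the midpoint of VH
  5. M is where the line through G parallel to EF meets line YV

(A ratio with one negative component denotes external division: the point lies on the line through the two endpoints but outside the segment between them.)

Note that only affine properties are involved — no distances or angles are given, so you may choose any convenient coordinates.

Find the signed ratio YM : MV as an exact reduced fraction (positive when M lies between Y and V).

Set F = (0, 0), Y = (1, 0), X = (0, 1); any affine frame gives the same invariant.
1. V lies on line YX with YV:VX = -1:3 ⇒ V = (3/2, -1/2)
2. G is the centroid of triangle FVY ⇒ G = (5/6, -1/6)
3. H lies on line XV with XH:HV = -3:2 ⇒ H = (9/2, -7/2)
4. E is the midpoint of VH ⇒ E = (3, -2)
5. M is where the line through G parallel to EF meets line YV ⇒ M = (11/6, -5/6)
M = Y + t·(V−Y) with t = 5/3, so YM:MV = t:(1−t) = 5/3:-2/3

YM:MV = -5/2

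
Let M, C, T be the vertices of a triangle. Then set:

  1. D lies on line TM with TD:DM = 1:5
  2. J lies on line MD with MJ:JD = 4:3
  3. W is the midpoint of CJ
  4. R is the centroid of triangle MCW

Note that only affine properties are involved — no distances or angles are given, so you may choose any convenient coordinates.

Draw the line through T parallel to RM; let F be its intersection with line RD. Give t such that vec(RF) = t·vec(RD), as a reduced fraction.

Work in coordinates with M = (0, 0), C = (1, 0), T = (0, 1).
1. D lies on line TM with TD:DM = 1:5 ⇒ D = (0, 5/6)
2. J lies on line MD with MJ:JD = 4:3 ⇒ J = (0, 10/21)
3. W is the midpoint of CJ ⇒ W = (1/2, 5/21)
4. R is the centroid of triangle MCW ⇒ R = (1/2, 5/63)
through T parallel to RM: direction (-1/2, -5/63); meets RD at F = (-1/10, 62/63)
F = R + t·(D−R) with t = 6/5

t = 6/5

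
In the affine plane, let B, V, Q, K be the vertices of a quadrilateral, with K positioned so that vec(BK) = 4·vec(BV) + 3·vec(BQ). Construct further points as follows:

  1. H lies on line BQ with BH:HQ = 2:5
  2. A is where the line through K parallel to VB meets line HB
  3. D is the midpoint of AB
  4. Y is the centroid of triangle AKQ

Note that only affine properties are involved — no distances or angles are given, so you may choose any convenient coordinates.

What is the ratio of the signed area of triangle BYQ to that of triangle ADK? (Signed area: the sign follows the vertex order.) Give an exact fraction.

[BYQ]:[ADK] = 2/9

Work in coordinates with B = (0, 0), V = (1, 0), Q = (0, 1), K = (4, 3).
1. H lies on line BQ with BH:HQ = 2:5 ⇒ H = (0, 2/7)
2. A is where the line through K parallel to VB meets line HB ⇒ A = (0, 3)
3. D is the midpoint of AB ⇒ D = (0, 3/2)
4. Y is the centroid of triangle AKQ ⇒ Y = (4/3, 7/3)
2·[BYQ] = 4/3, 2·[ADK] = 6
[BYQ]:[ADK] = 4/3:6 = 2/9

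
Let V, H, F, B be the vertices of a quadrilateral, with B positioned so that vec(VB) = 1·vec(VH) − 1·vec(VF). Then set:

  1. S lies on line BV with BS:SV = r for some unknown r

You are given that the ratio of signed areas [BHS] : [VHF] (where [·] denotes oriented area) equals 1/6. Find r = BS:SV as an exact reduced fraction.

r = 1/5

Work in coordinates with V = (0, 0), H = (1, 0), F = (0, 1), B = (1, -1).
1. With BS:SV = r, write λ = r/(r+1) so S = B + λ·(V−B); S is affine-linear in λ
Every point depending on S is an affine combination of S and λ-independent points, so each such coordinate is linear in λ; the λ² term in each signed area is a multiple of (V−B)×(V−B) = 0, so 2·[BHS] and 2·[VHF] are each linear in λ. Evaluating at λ=0 and λ=1:
  2·[BHS] = λ,   2·[VHF] = 1
So [BHS]:[VHF] = (λ) / (1). Setting this equal to 1/6:
  λ = 1/6·(1)  ⇒  λ = 1/6
Then r = λ/(1−λ) = (1/6)/(5/6) = 1/5. Check: with r = 1/5, S = (5/6, -5/6) and [BHS]:[VHF] = 1/6 as required.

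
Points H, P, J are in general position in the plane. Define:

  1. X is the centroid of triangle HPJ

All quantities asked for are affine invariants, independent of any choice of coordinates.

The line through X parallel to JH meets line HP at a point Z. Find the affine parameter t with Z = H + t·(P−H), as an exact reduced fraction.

t = 1/3

Assign H = (0, 0), P = (1, 0), J = (0, 1) — the answer is frame-independent, so this choice is without loss of generality.
1. X is the centroid of triangle HPJ ⇒ X = (1/3, 1/3)
through X parallel to JH: direction (0, -1); meets HP at Z = (1/3, 0)
Z = H + t·(P−H) with t = 1/3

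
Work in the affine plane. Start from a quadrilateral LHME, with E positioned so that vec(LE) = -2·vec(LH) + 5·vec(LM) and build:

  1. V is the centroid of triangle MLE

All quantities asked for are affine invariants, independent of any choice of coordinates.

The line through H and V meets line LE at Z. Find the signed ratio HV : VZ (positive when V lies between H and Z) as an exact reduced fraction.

HV:VZ = 13/2

Assign L = (0, 0), H = (1, 0), M = (0, 1), E = (-2, 5) — the answer is frame-independent, so this choice is without loss of generality.
1. V is the centroid of triangle MLE ⇒ V = (-2/3, 2)
line HV meets LE at Z = (-12/13, 30/13)
V = H + t·(Z−H) with t = 13/15, so HV:VZ = 13/15:2/15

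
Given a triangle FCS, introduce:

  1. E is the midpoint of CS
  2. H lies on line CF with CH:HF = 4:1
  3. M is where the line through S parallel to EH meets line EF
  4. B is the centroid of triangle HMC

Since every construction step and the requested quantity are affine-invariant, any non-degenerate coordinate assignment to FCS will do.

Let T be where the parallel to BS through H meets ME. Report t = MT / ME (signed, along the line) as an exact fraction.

Assign F = (0, 0), C = (1, 0), S = (0, 1) — the answer is frame-independent, so this choice is without loss of generality.
1. E is the midpoint of CS ⇒ E = (1/2, 1/2)
2. H lies on line CF with CH:HF = 4:1 ⇒ H = (1/5, 0)
3. M is where the line through S parallel to EH meets line EF ⇒ M = (-3/2, -3/2)
4. B is the centroid of triangle HMC ⇒ B = (-1/10, -1/2)
through H parallel to BS: direction (1/10, 3/2); meets ME at T = (3/14, 3/14)
T = M + t·(E−M) with t = 6/7

t = 6/7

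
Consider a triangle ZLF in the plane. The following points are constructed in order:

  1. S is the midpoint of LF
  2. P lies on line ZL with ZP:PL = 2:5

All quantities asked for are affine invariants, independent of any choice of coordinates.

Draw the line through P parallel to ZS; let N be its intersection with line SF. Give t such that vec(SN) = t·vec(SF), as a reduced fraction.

Assign Z = (0, 0), L = (1, 0), F = (0, 1) — the answer is frame-independent, so this choice is without loss of generality.
1. S is the midpoint of LF ⇒ S = (1/2, 1/2)
2. P lies on line ZL with ZP:PL = 2:5 ⇒ P = (2/7, 0)
through P parallel to ZS: direction (1/2, 1/2); meets SF at N = (9/14, 5/14)
N = S + t·(F−S) with t = -2/7

t = -2/7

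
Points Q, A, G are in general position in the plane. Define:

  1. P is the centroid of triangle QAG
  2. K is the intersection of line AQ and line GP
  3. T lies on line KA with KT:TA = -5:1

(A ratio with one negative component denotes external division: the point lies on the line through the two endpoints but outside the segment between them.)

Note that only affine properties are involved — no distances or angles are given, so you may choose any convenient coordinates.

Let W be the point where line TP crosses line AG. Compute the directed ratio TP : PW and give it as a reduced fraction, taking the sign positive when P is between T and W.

TP:PW = -11/8

Set Q = (0, 0), A = (1, 0), G = (0, 1); any affine frame gives the same invariant.
1. P is the centroid of triangle QAG ⇒ P = (1/3, 1/3)
2. K is the intersection of line AQ and line GP ⇒ K = (1/2, 0)
3. T lies on line KA with KT:TA = -5:1 ⇒ T = (9/8, 0)
line TP meets AG at W = (10/11, 1/11)
P = T + t·(W−T) with t = 11/3, so TP:PW = 11/3:-8/3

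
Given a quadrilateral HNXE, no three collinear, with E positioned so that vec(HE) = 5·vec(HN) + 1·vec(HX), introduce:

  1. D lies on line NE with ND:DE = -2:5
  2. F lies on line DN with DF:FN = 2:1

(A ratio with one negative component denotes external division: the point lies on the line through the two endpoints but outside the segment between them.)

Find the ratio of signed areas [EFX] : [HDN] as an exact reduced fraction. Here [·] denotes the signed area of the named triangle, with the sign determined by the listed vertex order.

Work in coordinates with H = (0, 0), N = (1, 0), X = (0, 1), E = (5, 1).
1. D lies on line NE with ND:DE = -2:5 ⇒ D = (-5/3, -2/3)
2. F lies on line DN with DF:FN = 2:1 ⇒ F = (1/9, -2/9)
2·[EFX] = -55/9, 2·[HDN] = 2/3
[EFX]:[HDN] = -55/9:2/3 = -55/6

[EFX]:[HDN] = -55/6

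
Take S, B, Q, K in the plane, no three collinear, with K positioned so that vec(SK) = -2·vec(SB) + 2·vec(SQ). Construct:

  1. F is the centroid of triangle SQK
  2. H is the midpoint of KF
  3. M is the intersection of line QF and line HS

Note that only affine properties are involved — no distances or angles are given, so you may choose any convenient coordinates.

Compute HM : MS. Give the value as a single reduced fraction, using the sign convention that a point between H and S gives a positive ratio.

Choose coordinates S = (0, 0), B = (1, 0), Q = (0, 1), K = (-2, 2).
1. F is the centroid of triangle SQK ⇒ F = (-2/3, 1)
2. H is the midpoint of KF ⇒ H = (-4/3, 3/2)
3. M is the intersection of line QF and line HS ⇒ M = (-8/9, 1)
M = H + t·(S−H) with t = 1/3, so HM:MS = t:(1−t) = 1/3:2/3

HM:MS = 1/2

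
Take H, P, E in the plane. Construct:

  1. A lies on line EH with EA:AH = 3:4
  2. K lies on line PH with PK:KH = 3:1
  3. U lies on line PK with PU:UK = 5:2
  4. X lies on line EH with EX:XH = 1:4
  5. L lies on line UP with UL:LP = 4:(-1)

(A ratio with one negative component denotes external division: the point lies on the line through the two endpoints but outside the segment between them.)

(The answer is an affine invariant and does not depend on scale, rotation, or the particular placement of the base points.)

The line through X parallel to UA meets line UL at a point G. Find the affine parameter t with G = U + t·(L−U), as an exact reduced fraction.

Work in coordinates with H = (0, 0), P = (1, 0), E = (0, 1).
1. A lies on line EH with EA:AH = 3:4 ⇒ A = (0, 4/7)
2. K lies on line PH with PK:KH = 3:1 ⇒ K = (1/4, 0)
3. U lies on line PK with PU:UK = 5:2 ⇒ U = (13/28, 0)
4. X lies on line EH with EX:XH = 1:4 ⇒ X = (0, 4/5)
5. L lies on line UP with UL:LP = 4:(-1) ⇒ L = (33/28, 0)
through X parallel to UA: direction (-13/28, 4/7); meets UL at G = (13/20, 0)
G = U + t·(L−U) with t = 13/50

t = 13/50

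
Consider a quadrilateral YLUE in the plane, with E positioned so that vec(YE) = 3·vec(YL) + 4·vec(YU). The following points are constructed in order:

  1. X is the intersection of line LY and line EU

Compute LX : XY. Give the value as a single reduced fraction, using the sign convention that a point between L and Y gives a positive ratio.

Set Y = (0, 0), L = (1, 0), U = (0, 1), E = (3, 4); any affine frame gives the same invariant.
1. X is the intersection of line LY and line EU ⇒ X = (-1, 0)
X = L + t·(Y−L) with t = 2, so LX:XY = t:(1−t) = 2:-1

LX:XY = -2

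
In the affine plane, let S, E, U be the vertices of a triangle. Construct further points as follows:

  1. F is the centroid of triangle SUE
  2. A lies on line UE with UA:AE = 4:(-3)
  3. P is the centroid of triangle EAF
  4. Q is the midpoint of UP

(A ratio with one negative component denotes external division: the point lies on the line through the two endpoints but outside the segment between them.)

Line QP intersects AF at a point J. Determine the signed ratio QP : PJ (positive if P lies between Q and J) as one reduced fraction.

QP:PJ = 3/2

Work in coordinates with S = (0, 0), E = (1, 0), U = (0, 1).
1. F is the centroid of triangle SUE ⇒ F = (1/3, 1/3)
2. A lies on line UE with UA:AE = 4:(-3) ⇒ A = (4, -3)
3. P is the centroid of triangle EAF ⇒ P = (16/9, -8/9)
4. Q is the midpoint of UP ⇒ Q = (8/9, 1/18)
line QP meets AF at J = (64/27, -41/27)
P = Q + t·(J−Q) with t = 3/5, so QP:PJ = 3/5:2/5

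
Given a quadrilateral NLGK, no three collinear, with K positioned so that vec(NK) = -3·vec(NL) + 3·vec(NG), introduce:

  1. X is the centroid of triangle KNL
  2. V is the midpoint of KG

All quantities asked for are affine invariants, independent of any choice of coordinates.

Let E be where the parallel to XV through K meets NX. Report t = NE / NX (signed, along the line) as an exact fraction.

t = -3

Assign N = (0, 0), L = (1, 0), G = (0, 1), K = (-3, 3) — the answer is frame-independent, so this choice is without loss of generality.
1. X is the centroid of triangle KNL ⇒ X = (-2/3, 1)
2. V is the midpoint of KG ⇒ V = (-3/2, 2)
through K parallel to XV: direction (-5/6, 1); meets NX at E = (2, -3)
E = N + t·(X−N) with t = -3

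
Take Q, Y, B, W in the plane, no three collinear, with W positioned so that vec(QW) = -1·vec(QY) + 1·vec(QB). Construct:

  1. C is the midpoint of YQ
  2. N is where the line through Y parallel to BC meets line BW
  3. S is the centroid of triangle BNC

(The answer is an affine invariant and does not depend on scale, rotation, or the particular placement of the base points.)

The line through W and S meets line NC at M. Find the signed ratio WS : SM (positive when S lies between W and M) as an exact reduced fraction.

WS:SM = 8

Work in coordinates with Q = (0, 0), Y = (1, 0), B = (0, 1), W = (-1, 1).
1. C is the midpoint of YQ ⇒ C = (1/2, 0)
2. N is where the line through Y parallel to BC meets line BW ⇒ N = (1/2, 1)
3. S is the centroid of triangle BNC ⇒ S = (1/3, 2/3)
line WS meets NC at M = (1/2, 5/8)
S = W + t·(M−W) with t = 8/9, so WS:SM = 8/9:1/9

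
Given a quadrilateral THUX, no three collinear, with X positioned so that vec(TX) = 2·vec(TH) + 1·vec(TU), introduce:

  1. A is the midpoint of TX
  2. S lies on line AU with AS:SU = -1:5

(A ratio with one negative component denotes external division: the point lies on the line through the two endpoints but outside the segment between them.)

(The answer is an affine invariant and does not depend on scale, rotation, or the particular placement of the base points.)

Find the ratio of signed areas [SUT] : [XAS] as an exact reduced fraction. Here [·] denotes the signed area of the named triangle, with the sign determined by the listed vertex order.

Choose coordinates T = (0, 0), H = (1, 0), U = (0, 1), X = (2, 1).
1. A is the midpoint of TX ⇒ A = (1, 1/2)
2. S lies on line AU with AS:SU = -1:5 ⇒ S = (5/4, 3/8)
2·[SUT] = 5/4, 2·[XAS] = 1/4
[SUT]:[XAS] = 5/4:1/4 = 5

[SUT]:[XAS] = 5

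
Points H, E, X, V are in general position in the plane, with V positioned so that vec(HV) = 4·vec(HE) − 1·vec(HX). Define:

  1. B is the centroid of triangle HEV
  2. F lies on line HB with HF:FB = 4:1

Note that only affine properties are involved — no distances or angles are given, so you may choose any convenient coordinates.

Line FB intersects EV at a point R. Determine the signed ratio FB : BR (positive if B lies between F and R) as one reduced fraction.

FB:BR = 2/5

Set H = (0, 0), E = (1, 0), X = (0, 1), V = (4, -1); any affine frame gives the same invariant.
1. B is the centroid of triangle HEV ⇒ B = (5/3, -1/3)
2. F lies on line HB with HF:FB = 4:1 ⇒ F = (4/3, -4/15)
line FB meets EV at R = (5/2, -1/2)
B = F + t·(R−F) with t = 2/7, so FB:BR = 2/7:5/7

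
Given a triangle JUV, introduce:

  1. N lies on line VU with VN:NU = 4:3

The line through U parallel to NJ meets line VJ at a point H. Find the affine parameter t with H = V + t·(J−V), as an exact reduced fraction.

t = 7/4

Assign J = (0, 0), U = (1, 0), V = (0, 1) — the answer is frame-independent, so this choice is without loss of generality.
1. N lies on line VU with VN:NU = 4:3 ⇒ N = (4/7, 3/7)
through U parallel to NJ: direction (-4/7, -3/7); meets VJ at H = (0, -3/4)
H = V + t·(J−V) with t = 7/4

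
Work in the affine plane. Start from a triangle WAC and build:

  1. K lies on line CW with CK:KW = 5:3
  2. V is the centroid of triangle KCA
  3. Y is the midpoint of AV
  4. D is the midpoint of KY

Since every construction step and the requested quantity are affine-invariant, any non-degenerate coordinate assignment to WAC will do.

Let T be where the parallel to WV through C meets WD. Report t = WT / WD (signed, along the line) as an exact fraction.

Choose coordinates W = (0, 0), A = (1, 0), C = (0, 1).
1. K lies on line CW with CK:KW = 5:3 ⇒ K = (0, 3/8)
2. V is the centroid of triangle KCA ⇒ V = (1/3, 11/24)
3. Y is the midpoint of AV ⇒ Y = (2/3, 11/48)
4. D is the midpoint of KY ⇒ D = (1/3, 29/96)
through C parallel to WV: direction (1/3, 11/24); meets WD at T = (-32/15, -29/15)
T = W + t·(D−W) with t = -32/5

t = -32/5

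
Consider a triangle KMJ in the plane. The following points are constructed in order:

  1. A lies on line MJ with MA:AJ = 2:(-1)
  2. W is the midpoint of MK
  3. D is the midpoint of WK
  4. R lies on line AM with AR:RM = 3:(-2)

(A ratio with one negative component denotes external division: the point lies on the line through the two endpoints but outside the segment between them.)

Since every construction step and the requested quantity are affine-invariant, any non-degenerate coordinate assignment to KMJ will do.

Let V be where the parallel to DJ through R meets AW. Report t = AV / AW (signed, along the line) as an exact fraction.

t = 9/2

Set K = (0, 0), M = (1, 0), J = (0, 1); any affine frame gives the same invariant.
1. A lies on line MJ with MA:AJ = 2:(-1) ⇒ A = (-1, 2)
2. W is the midpoint of MK ⇒ W = (1/2, 0)
3. D is the midpoint of WK ⇒ D = (1/4, 0)
4. R lies on line AM with AR:RM = 3:(-2) ⇒ R = (5, -4)
through R parallel to DJ: direction (-1/4, 1); meets AW at V = (23/4, -7)
V = A + t·(W−A) with t = 9/2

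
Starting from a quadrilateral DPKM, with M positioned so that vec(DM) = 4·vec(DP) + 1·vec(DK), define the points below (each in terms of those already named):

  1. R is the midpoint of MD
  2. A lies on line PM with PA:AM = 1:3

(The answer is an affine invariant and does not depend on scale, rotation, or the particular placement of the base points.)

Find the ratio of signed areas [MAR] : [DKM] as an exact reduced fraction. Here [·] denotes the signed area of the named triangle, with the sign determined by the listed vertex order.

[MAR]:[DKM] = 3/32

Set D = (0, 0), P = (1, 0), K = (0, 1), M = (4, 1); any affine frame gives the same invariant.
1. R is the midpoint of MD ⇒ R = (2, 1/2)
2. A lies on line PM with PA:AM = 1:3 ⇒ A = (7/4, 1/4)
2·[MAR] = -3/8, 2·[DKM] = -4
[MAR]:[DKM] = -3/8:-4 = 3/32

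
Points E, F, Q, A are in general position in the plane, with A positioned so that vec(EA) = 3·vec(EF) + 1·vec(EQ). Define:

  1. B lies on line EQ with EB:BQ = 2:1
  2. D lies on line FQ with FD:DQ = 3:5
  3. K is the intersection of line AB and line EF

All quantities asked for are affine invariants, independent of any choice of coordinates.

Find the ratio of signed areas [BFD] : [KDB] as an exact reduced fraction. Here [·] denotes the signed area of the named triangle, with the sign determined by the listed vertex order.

Set E = (0, 0), F = (1, 0), Q = (0, 1), A = (3, 1); any affine frame gives the same invariant.
1. B lies on line EQ with EB:BQ = 2:1 ⇒ B = (0, 2/3)
2. D lies on line FQ with FD:DQ = 3:5 ⇒ D = (5/8, 3/8)
3. K is the intersection of line AB and line EF ⇒ K = (-6, 0)
2·[BFD] = 1/8, 2·[KDB] = 13/6
[BFD]:[KDB] = 1/8:13/6 = 3/52

[BFD]:[KDB] = 3/52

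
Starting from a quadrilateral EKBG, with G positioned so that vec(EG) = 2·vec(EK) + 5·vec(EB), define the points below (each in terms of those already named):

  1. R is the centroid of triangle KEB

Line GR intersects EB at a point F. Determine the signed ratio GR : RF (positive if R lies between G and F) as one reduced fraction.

GR:RF = 5

Set E = (0, 0), K = (1, 0), B = (0, 1), G = (2, 5); any affine frame gives the same invariant.
1. R is the centroid of triangle KEB ⇒ R = (1/3, 1/3)
line GR meets EB at F = (0, -3/5)
R = G + t·(F−G) with t = 5/6, so GR:RF = 5/6:1/6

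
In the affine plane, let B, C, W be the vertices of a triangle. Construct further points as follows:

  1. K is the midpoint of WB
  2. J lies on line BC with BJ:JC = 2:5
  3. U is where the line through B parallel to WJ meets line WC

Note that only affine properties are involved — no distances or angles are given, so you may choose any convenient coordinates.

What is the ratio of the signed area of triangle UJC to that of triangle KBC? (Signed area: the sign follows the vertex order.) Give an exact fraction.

[UJC]:[KBC] = 2

Choose coordinates B = (0, 0), C = (1, 0), W = (0, 1).
1. K is the midpoint of WB ⇒ K = (0, 1/2)
2. J lies on line BC with BJ:JC = 2:5 ⇒ J = (2/7, 0)
3. U is where the line through B parallel to WJ meets line WC ⇒ U = (-2/5, 7/5)
2·[UJC] = 1, 2·[KBC] = 1/2
[UJC]:[KBC] = 1:1/2 = 2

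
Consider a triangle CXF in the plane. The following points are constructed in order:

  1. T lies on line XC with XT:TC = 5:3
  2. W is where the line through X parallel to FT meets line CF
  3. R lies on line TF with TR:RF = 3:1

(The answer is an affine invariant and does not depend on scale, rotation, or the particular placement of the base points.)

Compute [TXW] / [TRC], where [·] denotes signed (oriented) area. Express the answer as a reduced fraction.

Work in coordinates with C = (0, 0), X = (1, 0), F = (0, 1).
1. T lies on line XC with XT:TC = 5:3 ⇒ T = (3/8, 0)
2. W is where the line through X parallel to FT meets line CF ⇒ W = (0, 8/3)
3. R lies on line TF with TR:RF = 3:1 ⇒ R = (3/32, 3/4)
2·[TXW] = 5/3, 2·[TRC] = 9/32
[TXW]:[TRC] = 5/3:9/32 = 160/27

[TXW]:[TRC] = 160/27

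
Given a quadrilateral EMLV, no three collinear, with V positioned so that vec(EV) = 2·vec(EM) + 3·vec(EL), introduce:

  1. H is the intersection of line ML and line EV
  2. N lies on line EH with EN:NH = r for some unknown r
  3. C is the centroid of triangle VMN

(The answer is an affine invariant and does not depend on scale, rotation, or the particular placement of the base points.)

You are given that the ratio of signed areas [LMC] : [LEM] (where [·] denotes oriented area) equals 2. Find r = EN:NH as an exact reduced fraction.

Set E = (0, 0), M = (1, 0), L = (0, 1), V = (2, 3); any affine frame gives the same invariant.
1. H is the intersection of line ML and line EV ⇒ H = (2/5, 3/5)
2. With EN:NH = r, write λ = r/(r+1) so N = E + λ·(H−E); N is affine-linear in λ
3. C is the centroid of triangle VMN ⇒ C is an affine combination of earlier points and hence also affine-linear in λ
Every point depending on N is an affine combination of N and λ-independent points, so each such coordinate is linear in λ; the λ² term in each signed area is a multiple of (H−E)×(H−E) = 0, so 2·[LMC] and 2·[LEM] are each linear in λ. Evaluating at λ=0 and λ=1:
  2·[LMC] = 1/3·λ + 1,   2·[LEM] = 1
So [LMC]:[LEM] = (1/3·λ + 1) / (1). Setting this equal to 2:
  1/3·λ + 1 = 2·(1)  ⇒  λ = 3
Then r = λ/(1−λ) = (3)/(-2) = -3/2. Check: with r = -3/2, N = (6/5, 9/5) and [LMC]:[LEM] = 2 as required.

r = -3/2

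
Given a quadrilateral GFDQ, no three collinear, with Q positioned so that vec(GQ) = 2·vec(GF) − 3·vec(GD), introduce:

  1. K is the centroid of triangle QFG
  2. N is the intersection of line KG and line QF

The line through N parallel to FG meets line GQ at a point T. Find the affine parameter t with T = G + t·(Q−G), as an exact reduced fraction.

Assign G = (0, 0), F = (1, 0), D = (0, 1), Q = (2, -3) — the answer is frame-independent, so this choice is without loss of generality.
1. K is the centroid of triangle QFG ⇒ K = (1, -1)
2. N is the intersection of line KG and line QF ⇒ N = (3/2, -3/2)
through N parallel to FG: direction (-1, 0); meets GQ at T = (1, -3/2)
T = G + t·(Q−G) with t = 1/2

t = 1/2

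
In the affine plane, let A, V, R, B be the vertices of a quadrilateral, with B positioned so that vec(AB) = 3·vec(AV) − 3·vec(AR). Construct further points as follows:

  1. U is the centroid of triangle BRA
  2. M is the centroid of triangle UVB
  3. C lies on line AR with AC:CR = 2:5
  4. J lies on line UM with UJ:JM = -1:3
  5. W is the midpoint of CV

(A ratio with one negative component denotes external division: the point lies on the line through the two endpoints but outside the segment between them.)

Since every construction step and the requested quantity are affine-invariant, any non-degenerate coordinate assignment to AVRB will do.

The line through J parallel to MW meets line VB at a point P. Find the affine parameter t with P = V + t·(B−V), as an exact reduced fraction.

Assign A = (0, 0), V = (1, 0), R = (0, 1), B = (3, -3) — the answer is frame-independent, so this choice is without loss of generality.
1. U is the centroid of triangle BRA ⇒ U = (1, -2/3)
2. M is the centroid of triangle UVB ⇒ M = (5/3, -11/9)
3. C lies on line AR with AC:CR = 2:5 ⇒ C = (0, 2/7)
4. J lies on line UM with UJ:JM = -1:3 ⇒ J = (2/3, -7/18)
5. W is the midpoint of CV ⇒ W = (1/2, 1/7)
through J parallel to MW: direction (-7/6, 86/63); meets VB at P = (326/97, -687/194)
P = V + t·(B−V) with t = 229/194

t = 229/194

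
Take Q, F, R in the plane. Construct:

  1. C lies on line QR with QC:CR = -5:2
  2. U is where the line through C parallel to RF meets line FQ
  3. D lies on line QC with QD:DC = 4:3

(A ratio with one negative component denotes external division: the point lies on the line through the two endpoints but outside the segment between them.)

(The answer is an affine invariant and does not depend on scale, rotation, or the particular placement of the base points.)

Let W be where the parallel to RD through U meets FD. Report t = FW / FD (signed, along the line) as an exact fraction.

t = -2/3

Assign Q = (0, 0), F = (1, 0), R = (0, 1) — the answer is frame-independent, so this choice is without loss of generality.
1. C lies on line QR with QC:CR = -5:2 ⇒ C = (0, 5/3)
2. U is where the line through C parallel to RF meets line FQ ⇒ U = (5/3, 0)
3. D lies on line QC with QD:DC = 4:3 ⇒ D = (0, 20/21)
through U parallel to RD: direction (0, -1/21); meets FD at W = (5/3, -40/63)
W = F + t·(D−F) with t = -2/3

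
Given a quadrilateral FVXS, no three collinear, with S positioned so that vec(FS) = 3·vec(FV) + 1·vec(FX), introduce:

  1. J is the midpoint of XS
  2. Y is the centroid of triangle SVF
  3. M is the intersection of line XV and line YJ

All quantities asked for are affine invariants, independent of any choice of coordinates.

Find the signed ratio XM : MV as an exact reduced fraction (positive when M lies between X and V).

XM:MV = -6

Choose coordinates F = (0, 0), V = (1, 0), X = (0, 1), S = (3, 1).
1. J is the midpoint of XS ⇒ J = (3/2, 1)
2. Y is the centroid of triangle SVF ⇒ Y = (4/3, 1/3)
3. M is the intersection of line XV and line YJ ⇒ M = (6/5, -1/5)
M = X + t·(V−X) with t = 6/5, so XM:MV = t:(1−t) = 6/5:-1/5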